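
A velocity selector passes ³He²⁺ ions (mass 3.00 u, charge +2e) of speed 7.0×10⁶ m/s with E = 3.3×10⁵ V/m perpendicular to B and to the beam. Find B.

Balance of forces in the selector: qE = qvB ⇒ B = E/v.
B = 3.3×10⁵/7.0×10⁶ = 0.047 T.

B = 0.047 T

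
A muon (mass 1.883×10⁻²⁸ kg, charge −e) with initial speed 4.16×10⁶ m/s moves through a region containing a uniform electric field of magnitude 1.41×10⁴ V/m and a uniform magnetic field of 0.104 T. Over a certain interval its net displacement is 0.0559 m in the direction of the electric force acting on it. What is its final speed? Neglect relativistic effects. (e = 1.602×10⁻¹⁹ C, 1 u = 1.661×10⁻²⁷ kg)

B does no work; ΔKE = |q|E d.
½mv_f² = ½mv₀² + |q|Ed = ½(1.883×10⁻²⁸)(4.16×10⁶)² + (1.602×10⁻¹⁹)(1.41×10⁴)(0.0559) ≈ 1.629×10⁻¹⁵ J + 1.263×10⁻¹⁶ J ≈ 1.756×10⁻¹⁵ J.
v_f = √(2·1.756×10⁻¹⁵/1.883×10⁻²⁸) ≈ 4.32×10⁶ m/s.

v_f ≈ 4.32×10⁶ m/s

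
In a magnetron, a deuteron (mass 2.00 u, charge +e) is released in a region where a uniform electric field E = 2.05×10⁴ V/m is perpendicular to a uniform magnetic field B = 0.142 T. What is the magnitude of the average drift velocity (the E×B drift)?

The E×B drift speed is v_d = E/B.
v_d = 2.05×10⁴/0.142 = 1.44×10⁵ m/s.

v_d ≈ 1.44×10⁵ m/s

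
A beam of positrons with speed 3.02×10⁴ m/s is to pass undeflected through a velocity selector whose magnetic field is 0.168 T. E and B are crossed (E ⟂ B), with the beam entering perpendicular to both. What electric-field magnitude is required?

For straight-line motion qE = qvB, so E = vB.
E = 3.02×10⁴ × 0.168 = 5070 V/m.

E = 5070 V/m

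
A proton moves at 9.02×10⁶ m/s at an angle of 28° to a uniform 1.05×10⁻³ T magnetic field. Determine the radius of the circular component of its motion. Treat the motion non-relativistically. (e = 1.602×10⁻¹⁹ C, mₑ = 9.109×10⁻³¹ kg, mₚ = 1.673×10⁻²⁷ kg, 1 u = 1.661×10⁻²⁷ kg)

r ≈ 42.1 m

v⊥ = v sinθ = 9.02×10⁶·sin28° ≈ 4.235×10⁶ m/s.
r = m v⊥/(|q|B) = (1.673×10⁻²⁷)(4.235×10⁶)/((1.602×10⁻¹⁹)(1.05×10⁻³)) ≈ 42.1 m.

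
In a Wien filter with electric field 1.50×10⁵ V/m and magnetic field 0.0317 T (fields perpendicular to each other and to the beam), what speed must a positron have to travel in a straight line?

For undeflected motion the electric and magnetic forces balance: qE = qvB.
v = E/B = 1.50×10⁵/0.0317 = 4.73×10⁶ m/s.

v = 4.73×10⁶ m/s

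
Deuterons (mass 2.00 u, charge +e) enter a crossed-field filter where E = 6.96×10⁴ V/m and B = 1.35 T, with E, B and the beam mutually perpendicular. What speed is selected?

Straight-line motion ⇒ electric and magnetic forces cancel, so E = vB.
v = E/B = 6.96×10⁴/1.35 = 5.16×10⁴ m/s.

v = 5.16×10⁴ m/s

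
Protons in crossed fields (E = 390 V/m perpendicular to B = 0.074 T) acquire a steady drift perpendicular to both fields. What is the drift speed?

v_d ≈ 5300 m/s

The E×B drift speed is v_d = E/B.
v_d = 390/0.074 = 5300 m/s.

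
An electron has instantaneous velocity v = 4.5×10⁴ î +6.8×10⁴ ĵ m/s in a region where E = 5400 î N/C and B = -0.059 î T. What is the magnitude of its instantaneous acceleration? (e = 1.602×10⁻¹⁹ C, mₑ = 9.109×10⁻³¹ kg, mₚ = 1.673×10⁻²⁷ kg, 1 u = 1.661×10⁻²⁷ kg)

|a| ≈ 1.18×10¹⁵ m/s²

v×B = (0, 0, 4010) N/C.
E + v×B = (5400, 0, 4010) N/C.
F = q(E + v×B) = (−1.602×10⁻¹⁹ C)·(5400, 0, 4010) = (-8.65×10⁻¹⁶, 0, -6.43×10⁻¹⁶) N.
|a| = |F|/m = 1.078×10⁻¹⁵/9.109×10⁻³¹ ≈ 1.18×10¹⁵ m/s².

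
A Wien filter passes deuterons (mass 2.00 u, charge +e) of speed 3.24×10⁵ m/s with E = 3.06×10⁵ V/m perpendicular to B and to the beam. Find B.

B = 0.944 T

Balance of forces in the selector: qE = qvB ⇒ B = E/v.
B = 3.06×10⁵/3.24×10⁵ = 0.944 T.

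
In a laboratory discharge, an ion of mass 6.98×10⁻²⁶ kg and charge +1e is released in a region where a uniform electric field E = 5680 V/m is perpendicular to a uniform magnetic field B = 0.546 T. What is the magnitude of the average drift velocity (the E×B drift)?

In crossed fields the guiding centre drifts at v_d = |E×B|/B² = E/B, independent of charge and mass.
v_d = 5680/0.546 = 1.04×10⁴ m/s.

v_d ≈ 1.04×10⁴ m/s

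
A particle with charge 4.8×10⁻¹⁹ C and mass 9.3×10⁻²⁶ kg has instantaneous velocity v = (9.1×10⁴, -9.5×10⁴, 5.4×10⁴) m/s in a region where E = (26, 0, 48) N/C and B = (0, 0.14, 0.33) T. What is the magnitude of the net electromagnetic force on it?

v×B = (-3.89×10⁴, -3.00×10⁴, 1.27×10⁴) N/C.
E + v×B = (-3.89×10⁴, -3.00×10⁴, 1.28×10⁴) N/C.
F = q(E + v×B) = (4.8×10⁻¹⁹ C)·(-3.89×10⁴, -3.00×10⁴, 1.28×10⁴) = (-1.87×10⁻¹⁴, -1.44×10⁻¹⁴, 6.14×10⁻¹⁵) N.
|F| = 2.44×10⁻¹⁴ N.

|F| ≈ 2.44×10⁻¹⁴ N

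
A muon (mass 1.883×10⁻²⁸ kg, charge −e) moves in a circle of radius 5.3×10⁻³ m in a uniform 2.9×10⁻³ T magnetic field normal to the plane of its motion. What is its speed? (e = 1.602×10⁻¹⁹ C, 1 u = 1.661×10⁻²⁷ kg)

From |q|vB = mv²/r, v = |q|Br/m.
v = (1.602×10⁻¹⁹)(2.9×10⁻³)(5.3×10⁻³)/1.883×10⁻²⁸ ≈ 1.3×10⁴ m/s.

v ≈ 1.3×10⁴ m/s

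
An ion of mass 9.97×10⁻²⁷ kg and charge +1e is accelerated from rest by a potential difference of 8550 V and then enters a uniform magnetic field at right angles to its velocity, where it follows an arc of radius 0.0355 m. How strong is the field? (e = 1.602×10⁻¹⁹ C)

B ≈ 0.919 T

v = √(2|q|V/m) = √(2·1.602×10⁻¹⁹·8550/9.97×10⁻²⁷) ≈ 5.242×10⁵ m/s.
B = mv/(|q|r) = (9.97×10⁻²⁷)(5.242×10⁵)/((1.602×10⁻¹⁹)(0.0355)) ≈ 0.919 T.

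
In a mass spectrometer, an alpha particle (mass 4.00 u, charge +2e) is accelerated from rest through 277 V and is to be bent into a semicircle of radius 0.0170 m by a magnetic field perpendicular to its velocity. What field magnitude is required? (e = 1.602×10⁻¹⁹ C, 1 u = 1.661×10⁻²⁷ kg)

B ≈ 0.199 T

v = √(2|q|V/m) = √(2·3.204×10⁻¹⁹·277/6.644×10⁻²⁷) ≈ 1.635×10⁵ m/s.
B = mv/(|q|r) = (6.644×10⁻²⁷)(1.635×10⁵)/((3.204×10⁻¹⁹)(0.0170)) ≈ 0.199 T.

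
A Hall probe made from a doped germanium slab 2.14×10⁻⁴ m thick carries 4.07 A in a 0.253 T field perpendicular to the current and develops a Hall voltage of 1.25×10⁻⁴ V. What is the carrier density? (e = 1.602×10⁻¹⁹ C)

n ≈ 2.40×10²⁶ m⁻³

From V_H = IB/(n e t), n = IB/(V_H e t).
n = (4.07)(0.253)/((1.25×10⁻⁴)(1.602×10⁻¹⁹)(2.14×10⁻⁴)) ≈ 2.40×10²⁶ m⁻³.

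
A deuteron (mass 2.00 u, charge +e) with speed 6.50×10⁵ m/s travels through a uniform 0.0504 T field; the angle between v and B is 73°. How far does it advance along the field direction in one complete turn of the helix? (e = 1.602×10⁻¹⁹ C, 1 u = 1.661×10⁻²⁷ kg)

p ≈ 0.491 m

v∥ = v cosθ = 6.50×10⁵·cos73° ≈ 1.900×10⁵ m/s.
T = 2πm/(|q|B) = 2π(3.322×10⁻²⁷)/((1.602×10⁻¹⁹)(0.0504)) ≈ 2.585×10⁻⁶ s.
pitch = v∥ T = (1.900×10⁵)(2.585×10⁻⁶) ≈ 0.491 m.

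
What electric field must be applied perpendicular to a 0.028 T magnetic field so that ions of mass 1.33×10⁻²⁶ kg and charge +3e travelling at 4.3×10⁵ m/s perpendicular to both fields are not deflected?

For straight-line motion qE = qvB, so E = vB.
E = 4.3×10⁵ × 0.028 = 1.2×10⁴ V/m.

E = 1.2×10⁴ V/m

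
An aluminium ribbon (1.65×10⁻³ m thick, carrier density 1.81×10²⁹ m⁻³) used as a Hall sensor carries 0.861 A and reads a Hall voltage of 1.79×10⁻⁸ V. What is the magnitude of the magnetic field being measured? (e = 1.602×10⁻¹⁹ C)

From V_H = IB/(n e t), B = V_H n e t / I.
B = (1.79×10⁻⁸)(1.81×10²⁹)(1.602×10⁻¹⁹)(1.65×10⁻³)/0.861 ≈ 0.995 T.

B ≈ 0.995 T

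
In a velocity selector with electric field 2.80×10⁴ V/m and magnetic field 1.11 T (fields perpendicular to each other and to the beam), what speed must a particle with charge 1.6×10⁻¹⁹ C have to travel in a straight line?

v = 2.52×10⁴ m/s

For undeflected motion the electric and magnetic forces balance: qE = qvB.
v = E/B = 2.80×10⁴/1.11 = 2.52×10⁴ m/s.
The result is independent of the particle's charge and mass.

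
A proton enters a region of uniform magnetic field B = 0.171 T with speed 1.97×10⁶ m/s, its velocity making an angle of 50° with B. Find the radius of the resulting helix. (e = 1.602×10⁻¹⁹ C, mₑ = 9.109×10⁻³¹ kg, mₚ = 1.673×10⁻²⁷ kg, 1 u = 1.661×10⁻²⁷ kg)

r ≈ 0.0922 m

v⊥ = v sinθ = 1.97×10⁶·sin50° ≈ 1.509×10⁶ m/s.
r = m v⊥/(|q|B) = (1.673×10⁻²⁷)(1.509×10⁶)/((1.602×10⁻¹⁹)(0.171)) ≈ 0.0922 m.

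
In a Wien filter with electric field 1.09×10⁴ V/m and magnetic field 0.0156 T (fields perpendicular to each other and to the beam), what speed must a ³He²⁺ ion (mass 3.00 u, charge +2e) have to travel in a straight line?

Straight-line motion ⇒ electric and magnetic forces cancel, so E = vB.
v = E/B = 1.09×10⁴/0.0156 = 6.99×10⁵ m/s.

v = 6.99×10⁵ m/s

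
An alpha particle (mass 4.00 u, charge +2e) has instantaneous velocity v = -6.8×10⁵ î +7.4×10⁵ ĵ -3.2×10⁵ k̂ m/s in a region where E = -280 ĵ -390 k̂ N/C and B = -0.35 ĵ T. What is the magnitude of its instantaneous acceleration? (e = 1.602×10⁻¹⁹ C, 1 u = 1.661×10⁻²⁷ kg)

|a| ≈ 1.27×10¹³ m/s²

v×B = (-1.12×10⁵, 0, 2.38×10⁵) N/C.
E + v×B = (-1.12×10⁵, -280, 2.38×10⁵) N/C.
F = q(E + v×B) = (3.204×10⁻¹⁹ C)·(-1.12×10⁵, -280, 2.38×10⁵) = (-3.59×10⁻¹⁴, -8.97×10⁻¹⁷, 7.61×10⁻¹⁴) N.
|a| = |F|/m = 8.416×10⁻¹⁴/6.644×10⁻²⁷ ≈ 1.27×10¹³ m/s².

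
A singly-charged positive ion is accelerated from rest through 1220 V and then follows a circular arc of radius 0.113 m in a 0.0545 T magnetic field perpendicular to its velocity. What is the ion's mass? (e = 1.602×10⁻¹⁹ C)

Combine |q|V = ½mv² and r = mv/(|q|B): eliminate v to get m = qB²r²/(2V).
m = (1.602×10⁻¹⁹)(0.0545)²(0.113)²/(2·1220) ≈ 2.49×10⁻²⁷ kg.

m ≈ 2.49×10⁻²⁷ kg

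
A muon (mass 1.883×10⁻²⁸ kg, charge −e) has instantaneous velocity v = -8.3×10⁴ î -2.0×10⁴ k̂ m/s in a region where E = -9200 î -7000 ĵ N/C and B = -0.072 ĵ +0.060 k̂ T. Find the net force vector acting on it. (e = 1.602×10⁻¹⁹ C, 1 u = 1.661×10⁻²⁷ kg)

F ≈ (1.70×10⁻¹⁵, 3.24×10⁻¹⁶, -9.57×10⁻¹⁶) N

v×B = (-1440, 4980, 5980) N/C.
E + v×B = (-1.06×10⁴, -2020, 5980) N/C.
F = q(E + v×B) = (−1.602×10⁻¹⁹ C)·(-1.06×10⁴, -2020, 5980) = (1.70×10⁻¹⁵, 3.24×10⁻¹⁶, -9.57×10⁻¹⁶) N.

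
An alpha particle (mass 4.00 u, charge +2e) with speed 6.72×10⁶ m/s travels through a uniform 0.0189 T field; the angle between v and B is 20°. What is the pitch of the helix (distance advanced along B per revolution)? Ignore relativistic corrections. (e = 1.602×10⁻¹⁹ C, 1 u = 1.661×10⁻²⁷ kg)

p ≈ 43.5 m

v∥ = v cosθ = 6.72×10⁶·cos20° ≈ 6.315×10⁶ m/s.
T = 2πm/(|q|B) = 2π(6.644×10⁻²⁷)/((3.204×10⁻¹⁹)(0.0189)) ≈ 6.894×10⁻⁶ s.
pitch = v∥ T = (6.315×10⁶)(6.894×10⁻⁶) ≈ 43.5 m.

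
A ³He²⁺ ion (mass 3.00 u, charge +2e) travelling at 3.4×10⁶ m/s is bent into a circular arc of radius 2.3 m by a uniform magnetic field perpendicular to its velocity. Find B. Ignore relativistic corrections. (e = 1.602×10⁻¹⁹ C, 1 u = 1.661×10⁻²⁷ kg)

B ≈ 0.023 T

From |q|vB = mv²/r, B = mv/(|q|r).
B = (4.983×10⁻²⁷)(3.4×10⁶)/((3.204×10⁻¹⁹)(2.3)) ≈ 0.023 T.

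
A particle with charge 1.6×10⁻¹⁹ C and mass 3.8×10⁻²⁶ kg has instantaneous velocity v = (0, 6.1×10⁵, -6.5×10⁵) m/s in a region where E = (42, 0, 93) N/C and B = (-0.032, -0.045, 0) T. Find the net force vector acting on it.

v×B = (-2.92×10⁴, 2.08×10⁴, 1.95×10⁴) N/C.
E + v×B = (-2.92×10⁴, 2.08×10⁴, 1.96×10⁴) N/C.
F = q(E + v×B) = (1.6×10⁻¹⁹ C)·(-2.92×10⁴, 2.08×10⁴, 1.96×10⁴) = (-4.67×10⁻¹⁵, 3.33×10⁻¹⁵, 3.14×10⁻¹⁵) N.

F ≈ (-4.67×10⁻¹⁵, 3.33×10⁻¹⁵, 3.14×10⁻¹⁵) N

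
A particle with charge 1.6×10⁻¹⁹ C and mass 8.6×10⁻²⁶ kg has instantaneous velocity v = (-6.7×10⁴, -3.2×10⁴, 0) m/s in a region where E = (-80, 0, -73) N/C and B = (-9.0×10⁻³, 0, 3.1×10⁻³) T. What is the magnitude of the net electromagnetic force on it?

v×B = (-99.2, 208, -288) N/C.
E + v×B = (-179, 208, -361) N/C.
F = q(E + v×B) = (1.6×10⁻¹⁹ C)·(-179, 208, -361) = (-2.87×10⁻¹⁷, 3.32×10⁻¹⁷, -5.78×10⁻¹⁷) N.
|F| = 7.25×10⁻¹⁷ N.

|F| ≈ 7.25×10⁻¹⁷ N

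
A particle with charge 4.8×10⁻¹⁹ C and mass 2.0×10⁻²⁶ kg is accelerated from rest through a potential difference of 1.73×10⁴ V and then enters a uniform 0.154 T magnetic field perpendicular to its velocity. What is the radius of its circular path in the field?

r ≈ 0.247 m

Acceleration: |q|V = ½mv² ⇒ v = √(2|q|V/m) = √(2·4.8×10⁻¹⁹·1.73×10⁴/2.0×10⁻²⁶) ≈ 9.113×10⁵ m/s.
In the field: r = mv/(|q|B) = (2.0×10⁻²⁶)(9.113×10⁵)/((4.8×10⁻¹⁹)(0.154)) ≈ 0.247 m.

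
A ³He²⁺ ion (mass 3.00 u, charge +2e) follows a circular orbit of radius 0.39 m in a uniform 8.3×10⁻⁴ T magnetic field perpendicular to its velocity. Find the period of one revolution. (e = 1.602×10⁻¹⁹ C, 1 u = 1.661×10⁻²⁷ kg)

The cyclotron period depends only on m, q, B: T = 2πm/(|q|B).
T = 2π(4.983×10⁻²⁷)/((3.204×10⁻¹⁹)(8.3×10⁻⁴)) ≈ 1.2×10⁻⁴ s.

T ≈ 1.2×10⁻⁴ s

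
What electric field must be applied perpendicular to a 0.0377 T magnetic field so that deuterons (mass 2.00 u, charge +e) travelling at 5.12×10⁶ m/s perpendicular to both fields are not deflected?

E = 1.93×10⁵ V/m

For straight-line motion qE = qvB, so E = vB.
E = 5.12×10⁶ × 0.0377 = 1.93×10⁵ V/m.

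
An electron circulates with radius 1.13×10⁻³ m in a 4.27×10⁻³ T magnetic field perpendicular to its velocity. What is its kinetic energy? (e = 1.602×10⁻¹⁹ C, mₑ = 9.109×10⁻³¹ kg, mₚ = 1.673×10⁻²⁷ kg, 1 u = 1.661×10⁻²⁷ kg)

KE ≈ 3.28×10⁻¹⁹ J

v = |q|Br/m, then KE = ½mv² = (qBr)²/(2m).
v = (1.602×10⁻¹⁹)(4.27×10⁻³)(1.13×10⁻³)/9.109×10⁻³¹ ≈ 8.486×10⁵ m/s.
KE = ½(9.109×10⁻³¹)(8.486×10⁵)² ≈ 3.28×10⁻¹⁹ J.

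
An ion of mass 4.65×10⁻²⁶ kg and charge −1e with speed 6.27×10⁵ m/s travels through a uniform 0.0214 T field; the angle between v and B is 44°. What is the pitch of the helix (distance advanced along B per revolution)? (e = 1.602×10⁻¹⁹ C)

p ≈ 38.4 m

v∥ = v cosθ = 6.27×10⁵·cos44° ≈ 4.510×10⁵ m/s.
T = 2πm/(|q|B) = 2π(4.65×10⁻²⁶)/((1.602×10⁻¹⁹)(0.0214)) ≈ 8.522×10⁻⁵ s.
pitch = v∥ T = (4.510×10⁵)(8.522×10⁻⁵) ≈ 38.4 m.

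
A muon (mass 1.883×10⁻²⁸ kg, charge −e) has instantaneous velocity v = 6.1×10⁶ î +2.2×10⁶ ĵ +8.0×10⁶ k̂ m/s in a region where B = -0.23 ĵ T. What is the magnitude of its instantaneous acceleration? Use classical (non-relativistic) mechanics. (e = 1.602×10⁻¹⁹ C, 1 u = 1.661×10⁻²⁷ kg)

v×B = (1.84×10⁶, 0, -1.40×10⁶) N/C.
F = q v×B = (−1.602×10⁻¹⁹ C)·(1.84×10⁶, 0, -1.40×10⁶) = (-2.95×10⁻¹³, 0, 2.25×10⁻¹³) N.
|a| = |F|/m = 3.707×10⁻¹³/1.883×10⁻²⁸ ≈ 1.97×10¹⁵ m/s².

|a| ≈ 1.97×10¹⁵ m/s²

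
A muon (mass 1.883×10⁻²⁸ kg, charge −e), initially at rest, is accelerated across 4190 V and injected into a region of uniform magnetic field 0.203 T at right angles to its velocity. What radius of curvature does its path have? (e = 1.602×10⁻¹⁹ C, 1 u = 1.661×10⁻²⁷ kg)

Acceleration: |q|V = ½mv² ⇒ v = √(2|q|V/m) = √(2·1.602×10⁻¹⁹·4190/1.883×10⁻²⁸) ≈ 2.670×10⁶ m/s.
In the field: r = mv/(|q|B) = (1.883×10⁻²⁸)(2.670×10⁶)/((1.602×10⁻¹⁹)(0.203)) ≈ 0.0155 m.

r ≈ 0.0155 m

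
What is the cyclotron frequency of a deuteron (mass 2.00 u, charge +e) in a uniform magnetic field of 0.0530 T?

f = |q|B/(2πm).
f = (1.602×10⁻¹⁹)(0.0530)/(2π·3.322×10⁻²⁷) ≈ 4.07×10⁵ Hz.

f ≈ 4.07×10⁵ Hz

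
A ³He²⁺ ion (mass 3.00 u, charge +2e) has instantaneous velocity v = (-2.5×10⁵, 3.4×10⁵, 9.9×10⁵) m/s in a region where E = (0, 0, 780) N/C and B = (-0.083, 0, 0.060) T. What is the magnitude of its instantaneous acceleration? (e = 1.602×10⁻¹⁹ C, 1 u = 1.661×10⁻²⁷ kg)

|a| ≈ 4.88×10¹² m/s²

v×B = (2.04×10⁴, -6.72×10⁴, 2.82×10⁴) N/C.
E + v×B = (2.04×10⁴, -6.72×10⁴, 2.90×10⁴) N/C.
F = q(E + v×B) = (3.204×10⁻¹⁹ C)·(2.04×10⁴, -6.72×10⁴, 2.90×10⁴) = (6.54×10⁻¹⁵, -2.15×10⁻¹⁴, 9.29×10⁻¹⁵) N.
|a| = |F|/m = 2.434×10⁻¹⁴/4.983×10⁻²⁷ ≈ 4.88×10¹² m/s².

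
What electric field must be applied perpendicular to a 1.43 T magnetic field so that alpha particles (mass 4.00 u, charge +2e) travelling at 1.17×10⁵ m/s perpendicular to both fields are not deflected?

E = 1.67×10⁵ V/m

For straight-line motion qE = qvB, so E = vB.
E = 1.17×10⁵ × 1.43 = 1.67×10⁵ V/m.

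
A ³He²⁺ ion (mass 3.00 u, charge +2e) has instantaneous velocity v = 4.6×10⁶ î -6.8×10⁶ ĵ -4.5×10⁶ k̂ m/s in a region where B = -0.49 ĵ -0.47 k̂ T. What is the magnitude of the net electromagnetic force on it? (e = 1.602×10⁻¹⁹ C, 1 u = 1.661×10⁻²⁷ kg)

|F| ≈ 1.05×10⁻¹² N

v×B = (9.91×10⁵, 2.16×10⁶, -2.25×10⁶) N/C.
F = q v×B = (3.204×10⁻¹⁹ C)·(9.91×10⁵, 2.16×10⁶, -2.25×10⁶) = (3.18×10⁻¹³, 6.93×10⁻¹³, -7.22×10⁻¹³) N.
|F| = 1.05×10⁻¹² N.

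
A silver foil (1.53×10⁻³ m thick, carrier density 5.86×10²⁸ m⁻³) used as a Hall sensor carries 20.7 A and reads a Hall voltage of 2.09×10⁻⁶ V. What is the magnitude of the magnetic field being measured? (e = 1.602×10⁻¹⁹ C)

From V_H = IB/(n e t), B = V_H n e t / I.
B = (2.09×10⁻⁶)(5.86×10²⁸)(1.602×10⁻¹⁹)(1.53×10⁻³)/20.7 ≈ 1.45 T.

B ≈ 1.45 T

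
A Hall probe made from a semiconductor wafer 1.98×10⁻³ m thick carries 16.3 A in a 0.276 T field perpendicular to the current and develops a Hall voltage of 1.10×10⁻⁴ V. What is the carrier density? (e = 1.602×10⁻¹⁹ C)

From V_H = IB/(n e t), n = IB/(V_H e t).
n = (16.3)(0.276)/((1.10×10⁻⁴)(1.602×10⁻¹⁹)(1.98×10⁻³)) ≈ 1.29×10²⁶ m⁻³.

n ≈ 1.29×10²⁶ m⁻³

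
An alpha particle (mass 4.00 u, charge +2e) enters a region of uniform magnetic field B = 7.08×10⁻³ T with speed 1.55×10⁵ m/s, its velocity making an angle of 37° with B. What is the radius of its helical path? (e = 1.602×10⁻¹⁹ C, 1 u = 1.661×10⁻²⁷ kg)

r ≈ 0.273 m

v⊥ = v sinθ = 1.55×10⁵·sin37° ≈ 9.328×10⁴ m/s.
r = m v⊥/(|q|B) = (6.644×10⁻²⁷)(9.328×10⁴)/((3.204×10⁻¹⁹)(7.08×10⁻³)) ≈ 0.273 m.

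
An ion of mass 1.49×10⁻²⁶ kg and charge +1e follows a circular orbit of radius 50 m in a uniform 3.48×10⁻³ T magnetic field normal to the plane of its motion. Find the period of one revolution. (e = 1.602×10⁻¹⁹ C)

The cyclotron period depends only on m, q, B: T = 2πm/(|q|B).
T = 2π(1.49×10⁻²⁶)/((1.602×10⁻¹⁹)(3.48×10⁻³)) ≈ 1.68×10⁻⁴ s.

T ≈ 1.68×10⁻⁴ s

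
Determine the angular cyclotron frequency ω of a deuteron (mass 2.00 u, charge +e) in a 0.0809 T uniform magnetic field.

ω ≈ 3.90×10⁶ rad/s

ω = |q|B/m.
ω = (1.602×10⁻¹⁹)(0.0809)/3.322×10⁻²⁷ ≈ 3.90×10⁶ rad/s.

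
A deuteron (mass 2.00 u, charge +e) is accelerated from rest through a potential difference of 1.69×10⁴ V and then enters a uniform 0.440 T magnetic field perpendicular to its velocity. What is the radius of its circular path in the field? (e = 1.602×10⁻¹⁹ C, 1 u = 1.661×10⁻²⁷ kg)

Acceleration: |q|V = ½mv² ⇒ v = √(2|q|V/m) = √(2·1.602×10⁻¹⁹·1.69×10⁴/3.322×10⁻²⁷) ≈ 1.277×10⁶ m/s.
In the field: r = mv/(|q|B) = (3.322×10⁻²⁷)(1.277×10⁶)/((1.602×10⁻¹⁹)(0.440)) ≈ 0.0602 m.

r ≈ 0.0602 m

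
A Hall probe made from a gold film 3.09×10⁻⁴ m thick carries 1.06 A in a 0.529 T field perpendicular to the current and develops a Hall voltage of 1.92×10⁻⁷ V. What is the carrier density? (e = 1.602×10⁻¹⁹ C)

n ≈ 5.90×10²⁸ m⁻³

From V_H = IB/(n e t), n = IB/(V_H e t).
n = (1.06)(0.529)/((1.92×10⁻⁷)(1.602×10⁻¹⁹)(3.09×10⁻⁴)) ≈ 5.90×10²⁸ m⁻³.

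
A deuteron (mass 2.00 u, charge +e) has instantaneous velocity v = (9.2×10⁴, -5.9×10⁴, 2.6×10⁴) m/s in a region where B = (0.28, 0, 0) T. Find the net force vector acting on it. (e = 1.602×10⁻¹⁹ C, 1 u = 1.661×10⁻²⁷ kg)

F ≈ (0, 1.17×10⁻¹⁵, 2.65×10⁻¹⁵) N

v×B = (0, 7280, 1.65×10⁴) N/C.
F = q v×B = (1.602×10⁻¹⁹ C)·(0, 7280, 1.65×10⁴) = (0, 1.17×10⁻¹⁵, 2.65×10⁻¹⁵) N.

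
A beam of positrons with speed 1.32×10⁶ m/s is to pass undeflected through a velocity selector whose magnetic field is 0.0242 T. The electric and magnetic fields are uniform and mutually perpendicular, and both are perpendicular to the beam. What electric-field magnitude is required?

For straight-line motion qE = qvB, so E = vB.
E = 1.32×10⁶ × 0.0242 = 3.19×10⁴ V/m.

E = 3.19×10⁴ V/m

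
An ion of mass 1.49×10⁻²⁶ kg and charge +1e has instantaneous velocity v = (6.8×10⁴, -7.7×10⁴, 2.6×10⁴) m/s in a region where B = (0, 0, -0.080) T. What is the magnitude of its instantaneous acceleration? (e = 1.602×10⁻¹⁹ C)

|a| ≈ 8.84×10¹⁰ m/s²

v×B = (6160, 5440, 0) N/C.
F = q v×B = (1.602×10⁻¹⁹ C)·(6160, 5440, 0) = (9.87×10⁻¹⁶, 8.71×10⁻¹⁶, 0) N.
|a| = |F|/m = 1.317×10⁻¹⁵/1.49×10⁻²⁶ ≈ 8.84×10¹⁰ m/s².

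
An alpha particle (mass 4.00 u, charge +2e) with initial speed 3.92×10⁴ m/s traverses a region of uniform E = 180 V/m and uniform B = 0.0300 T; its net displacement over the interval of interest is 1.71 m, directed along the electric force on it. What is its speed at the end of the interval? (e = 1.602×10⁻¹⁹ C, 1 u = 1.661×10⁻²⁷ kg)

B does no work; ΔKE = |q|E d.
½mv_f² = ½mv₀² + |q|Ed = ½(6.644×10⁻²⁷)(3.92×10⁴)² + (3.204×10⁻¹⁹)(180)(1.71) ≈ 5.105×10⁻¹⁸ J + 9.862×10⁻¹⁷ J ≈ 1.037×10⁻¹⁶ J.
v_f = √(2·1.037×10⁻¹⁶/6.644×10⁻²⁷) ≈ 1.77×10⁵ m/s.

v_f ≈ 1.77×10⁵ m/s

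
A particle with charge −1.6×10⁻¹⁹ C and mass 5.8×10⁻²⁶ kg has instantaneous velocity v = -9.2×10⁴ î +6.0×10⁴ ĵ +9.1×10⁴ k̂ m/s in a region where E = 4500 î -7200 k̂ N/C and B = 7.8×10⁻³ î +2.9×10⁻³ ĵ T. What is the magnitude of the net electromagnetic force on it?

v×B = (-264, 710, -735) N/C.
E + v×B = (4240, 710, -7930) N/C.
F = q(E + v×B) = (−1.6×10⁻¹⁹ C)·(4240, 710, -7930) = (-6.78×10⁻¹⁶, -1.14×10⁻¹⁶, 1.27×10⁻¹⁵) N.
|F| = 1.44×10⁻¹⁵ N.

|F| ≈ 1.44×10⁻¹⁵ N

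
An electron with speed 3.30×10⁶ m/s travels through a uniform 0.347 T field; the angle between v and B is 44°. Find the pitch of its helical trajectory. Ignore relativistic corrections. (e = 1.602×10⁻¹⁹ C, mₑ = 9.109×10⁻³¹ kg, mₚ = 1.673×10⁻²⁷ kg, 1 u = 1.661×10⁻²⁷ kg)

v∥ = v cosθ = 3.30×10⁶·cos44° ≈ 2.374×10⁶ m/s.
T = 2πm/(|q|B) = 2π(9.109×10⁻³¹)/((1.602×10⁻¹⁹)(0.347)) ≈ 1.030×10⁻¹⁰ s.
pitch = v∥ T = (2.374×10⁶)(1.030×10⁻¹⁰) ≈ 2.44×10⁻⁴ m.

p ≈ 2.44×10⁻⁴ m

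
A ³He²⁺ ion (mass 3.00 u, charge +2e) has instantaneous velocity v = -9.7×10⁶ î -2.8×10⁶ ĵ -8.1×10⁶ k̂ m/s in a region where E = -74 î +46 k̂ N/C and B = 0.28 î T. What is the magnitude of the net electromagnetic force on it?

v×B = (0, -2.27×10⁶, 7.84×10⁵) N/C.
E + v×B = (-74.0, -2.27×10⁶, 7.84×10⁵) N/C.
F = q(E + v×B) = (3.204×10⁻¹⁹ C)·(-74.0, -2.27×10⁶, 7.84×10⁵) = (-2.37×10⁻¹⁷, -7.27×10⁻¹³, 2.51×10⁻¹³) N.
|F| = 7.69×10⁻¹³ N.

|F| ≈ 7.69×10⁻¹³ N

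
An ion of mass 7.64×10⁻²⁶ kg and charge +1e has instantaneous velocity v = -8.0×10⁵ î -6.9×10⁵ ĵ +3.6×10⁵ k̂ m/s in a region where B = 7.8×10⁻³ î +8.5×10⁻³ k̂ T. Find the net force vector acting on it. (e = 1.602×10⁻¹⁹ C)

F ≈ (-9.40×10⁻¹⁶, 1.54×10⁻¹⁵, 8.62×10⁻¹⁶) N

v×B = (-5860, 9610, 5380) N/C.
F = q v×B = (1.602×10⁻¹⁹ C)·(-5860, 9610, 5380) = (-9.40×10⁻¹⁶, 1.54×10⁻¹⁵, 8.62×10⁻¹⁶) N.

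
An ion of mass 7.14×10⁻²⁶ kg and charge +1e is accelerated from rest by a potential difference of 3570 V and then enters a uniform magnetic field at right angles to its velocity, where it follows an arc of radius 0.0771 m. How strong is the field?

B ≈ 0.732 T

v = √(2|q|V/m) = √(2·1.602×10⁻¹⁹·3570/7.14×10⁻²⁶) ≈ 1.266×10⁵ m/s.
B = mv/(|q|r) = (7.14×10⁻²⁶)(1.266×10⁵)/((1.602×10⁻¹⁹)(0.0771)) ≈ 0.732 T.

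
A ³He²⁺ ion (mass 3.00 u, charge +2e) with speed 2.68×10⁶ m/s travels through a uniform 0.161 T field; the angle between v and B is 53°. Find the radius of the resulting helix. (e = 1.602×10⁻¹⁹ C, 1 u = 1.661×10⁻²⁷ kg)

v⊥ = v sinθ = 2.68×10⁶·sin53° ≈ 2.140×10⁶ m/s.
r = m v⊥/(|q|B) = (4.983×10⁻²⁷)(2.140×10⁶)/((3.204×10⁻¹⁹)(0.161)) ≈ 0.207 m.

r ≈ 0.207 m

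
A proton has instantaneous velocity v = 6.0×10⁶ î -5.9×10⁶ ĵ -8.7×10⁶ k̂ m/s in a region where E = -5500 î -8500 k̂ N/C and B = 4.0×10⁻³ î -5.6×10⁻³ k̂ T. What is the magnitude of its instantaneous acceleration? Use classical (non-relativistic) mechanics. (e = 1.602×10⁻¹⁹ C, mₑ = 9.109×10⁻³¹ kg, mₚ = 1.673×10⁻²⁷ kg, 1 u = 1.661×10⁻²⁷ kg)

v×B = (3.30×10⁴, -1200, 2.36×10⁴) N/C.
E + v×B = (2.75×10⁴, -1200, 1.51×10⁴) N/C.
F = q(E + v×B) = (1.602×10⁻¹⁹ C)·(2.75×10⁴, -1200, 1.51×10⁴) = (4.41×10⁻¹⁵, -1.92×10⁻¹⁶, 2.42×10⁻¹⁵) N.
|a| = |F|/m = 5.035×10⁻¹⁵/1.673×10⁻²⁷ ≈ 3.01×10¹² m/s².

|a| ≈ 3.01×10¹² m/s²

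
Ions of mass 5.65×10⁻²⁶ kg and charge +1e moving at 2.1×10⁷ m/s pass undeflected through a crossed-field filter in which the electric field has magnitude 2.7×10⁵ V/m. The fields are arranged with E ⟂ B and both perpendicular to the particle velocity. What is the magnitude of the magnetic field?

B = 0.013 T

Balance of forces in the selector: qE = qvB ⇒ B = E/v.
B = 2.7×10⁵/2.1×10⁷ = 0.013 T.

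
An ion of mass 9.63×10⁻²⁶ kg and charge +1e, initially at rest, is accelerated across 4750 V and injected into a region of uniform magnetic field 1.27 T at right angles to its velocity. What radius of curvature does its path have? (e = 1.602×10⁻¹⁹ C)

r ≈ 0.0595 m

Acceleration: |q|V = ½mv² ⇒ v = √(2|q|V/m) = √(2·1.602×10⁻¹⁹·4750/9.63×10⁻²⁶) ≈ 1.257×10⁵ m/s.
In the field: r = mv/(|q|B) = (9.63×10⁻²⁶)(1.257×10⁵)/((1.602×10⁻¹⁹)(1.27)) ≈ 0.0595 m.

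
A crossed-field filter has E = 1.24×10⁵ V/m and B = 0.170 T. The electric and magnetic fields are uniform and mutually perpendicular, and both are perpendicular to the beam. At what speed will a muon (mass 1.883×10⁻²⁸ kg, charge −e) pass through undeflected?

Straight-line motion ⇒ electric and magnetic forces cancel, so E = vB.
v = E/B = 1.24×10⁵/0.170 = 7.29×10⁵ m/s.

v = 7.29×10⁵ m/s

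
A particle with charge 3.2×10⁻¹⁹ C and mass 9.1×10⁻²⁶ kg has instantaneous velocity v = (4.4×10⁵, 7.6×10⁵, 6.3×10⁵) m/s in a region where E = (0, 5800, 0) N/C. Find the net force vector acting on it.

F ≈ (0, 1.86×10⁻¹⁵, 0) N

Only an electric field acts, so F = qE = (3.2×10⁻¹⁹ C)·(0, 5800, 0) = (0, 1.86×10⁻¹⁵, 0) N.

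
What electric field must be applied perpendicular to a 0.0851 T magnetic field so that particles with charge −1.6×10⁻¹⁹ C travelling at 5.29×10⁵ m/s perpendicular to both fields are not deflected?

E = 4.50×10⁴ V/m

For straight-line motion qE = qvB, so E = vB.
E = 5.29×10⁵ × 0.0851 = 4.50×10⁴ V/m.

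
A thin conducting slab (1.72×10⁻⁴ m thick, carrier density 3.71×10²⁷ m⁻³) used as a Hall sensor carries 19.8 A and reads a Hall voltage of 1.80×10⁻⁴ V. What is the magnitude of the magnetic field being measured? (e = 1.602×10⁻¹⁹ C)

B ≈ 0.929 T

From V_H = IB/(n e t), B = V_H n e t / I.
B = (1.80×10⁻⁴)(3.71×10²⁷)(1.602×10⁻¹⁹)(1.72×10⁻⁴)/19.8 ≈ 0.929 T.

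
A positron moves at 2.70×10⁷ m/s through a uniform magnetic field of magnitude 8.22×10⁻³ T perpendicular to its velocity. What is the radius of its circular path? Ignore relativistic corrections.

The magnetic force provides the centripetal force: |q|vB = mv²/r.
r = mv/(|q|B) = (9.109×10⁻³¹)(2.70×10⁷)/((1.602×10⁻¹⁹)(8.22×10⁻³)) ≈ 0.0187 m.

r ≈ 0.0187 m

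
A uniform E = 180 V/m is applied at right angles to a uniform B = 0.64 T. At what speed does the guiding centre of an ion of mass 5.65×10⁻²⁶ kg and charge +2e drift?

The E×B drift speed is v_d = E/B.
v_d = 180/0.64 = 280 m/s.

v_d ≈ 280 m/s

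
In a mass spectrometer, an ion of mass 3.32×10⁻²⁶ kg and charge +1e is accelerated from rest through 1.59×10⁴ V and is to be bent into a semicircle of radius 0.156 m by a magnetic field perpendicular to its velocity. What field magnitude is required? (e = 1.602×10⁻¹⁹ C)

v = √(2|q|V/m) = √(2·1.602×10⁻¹⁹·1.59×10⁴/3.32×10⁻²⁶) ≈ 3.917×10⁵ m/s.
B = mv/(|q|r) = (3.32×10⁻²⁶)(3.917×10⁵)/((1.602×10⁻¹⁹)(0.156)) ≈ 0.520 T.

B ≈ 0.520 T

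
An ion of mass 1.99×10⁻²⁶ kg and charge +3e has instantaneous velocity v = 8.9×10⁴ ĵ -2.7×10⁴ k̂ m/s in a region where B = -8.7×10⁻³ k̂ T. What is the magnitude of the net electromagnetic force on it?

|F| ≈ 3.72×10⁻¹⁶ N

v×B = (-774, 0, 0) N/C.
F = q v×B = (4.806×10⁻¹⁹ C)·(-774, 0, 0) = (-3.72×10⁻¹⁶, 0, 0) N.
|F| = 3.72×10⁻¹⁶ N.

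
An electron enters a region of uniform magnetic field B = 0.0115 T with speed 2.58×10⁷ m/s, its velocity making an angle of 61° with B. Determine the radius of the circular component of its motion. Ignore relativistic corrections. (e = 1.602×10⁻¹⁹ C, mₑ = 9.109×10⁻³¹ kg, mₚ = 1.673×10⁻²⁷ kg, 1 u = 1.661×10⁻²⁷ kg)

r ≈ 0.0112 m

v⊥ = v sinθ = 2.58×10⁷·sin61° ≈ 2.257×10⁷ m/s.
r = m v⊥/(|q|B) = (9.109×10⁻³¹)(2.257×10⁷)/((1.602×10⁻¹⁹)(0.0115)) ≈ 0.0112 m.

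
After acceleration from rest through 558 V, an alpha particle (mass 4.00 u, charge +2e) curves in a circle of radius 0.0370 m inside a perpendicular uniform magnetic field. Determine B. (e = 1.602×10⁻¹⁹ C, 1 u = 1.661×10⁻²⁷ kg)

v = √(2|q|V/m) = √(2·3.204×10⁻¹⁹·558/6.644×10⁻²⁷) ≈ 2.320×10⁵ m/s.
B = mv/(|q|r) = (6.644×10⁻²⁷)(2.320×10⁵)/((3.204×10⁻¹⁹)(0.0370)) ≈ 0.130 T.

B ≈ 0.130 T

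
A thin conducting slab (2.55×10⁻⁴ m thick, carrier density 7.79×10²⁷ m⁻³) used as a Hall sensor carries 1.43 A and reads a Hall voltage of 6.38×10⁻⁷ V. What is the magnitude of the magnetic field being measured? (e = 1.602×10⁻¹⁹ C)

B ≈ 0.142 T

From V_H = IB/(n e t), B = V_H n e t / I.
B = (6.38×10⁻⁷)(7.79×10²⁷)(1.602×10⁻¹⁹)(2.55×10⁻⁴)/1.43 ≈ 0.142 T.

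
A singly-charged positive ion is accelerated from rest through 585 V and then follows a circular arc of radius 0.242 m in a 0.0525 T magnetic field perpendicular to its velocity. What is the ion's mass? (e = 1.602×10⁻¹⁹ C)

m ≈ 2.21×10⁻²⁶ kg

Combine |q|V = ½mv² and r = mv/(|q|B): eliminate v to get m = qB²r²/(2V).
m = (1.602×10⁻¹⁹)(0.0525)²(0.242)²/(2·585) ≈ 2.21×10⁻²⁶ kg.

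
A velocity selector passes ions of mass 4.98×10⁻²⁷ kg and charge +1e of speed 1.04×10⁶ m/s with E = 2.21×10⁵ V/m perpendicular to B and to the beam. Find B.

B = 0.212 T

Balance of forces in the selector: qE = qvB ⇒ B = E/v.
B = 2.21×10⁵/1.04×10⁶ = 0.212 T.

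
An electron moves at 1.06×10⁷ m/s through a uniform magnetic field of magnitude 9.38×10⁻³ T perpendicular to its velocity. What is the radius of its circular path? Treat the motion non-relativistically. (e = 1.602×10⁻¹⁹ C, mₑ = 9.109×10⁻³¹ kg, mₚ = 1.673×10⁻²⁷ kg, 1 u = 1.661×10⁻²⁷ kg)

r ≈ 6.43×10⁻³ m

The magnetic force provides the centripetal force: |q|vB = mv²/r.
r = mv/(|q|B) = (9.109×10⁻³¹)(1.06×10⁷)/((1.602×10⁻¹⁹)(9.38×10⁻³)) ≈ 6.43×10⁻³ m.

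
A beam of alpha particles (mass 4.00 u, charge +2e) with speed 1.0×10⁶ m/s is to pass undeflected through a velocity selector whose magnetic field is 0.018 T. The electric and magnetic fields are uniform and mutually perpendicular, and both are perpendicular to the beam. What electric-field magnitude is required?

E = 1.8×10⁴ V/m

For straight-line motion qE = qvB, so E = vB.
E = 1.0×10⁶ × 0.018 = 1.8×10⁴ V/m.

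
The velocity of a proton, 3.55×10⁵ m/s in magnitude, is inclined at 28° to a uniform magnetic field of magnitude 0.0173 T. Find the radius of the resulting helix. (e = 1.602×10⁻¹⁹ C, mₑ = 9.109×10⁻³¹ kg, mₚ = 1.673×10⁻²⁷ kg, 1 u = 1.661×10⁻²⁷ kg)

r ≈ 0.101 m

v⊥ = v sinθ = 3.55×10⁵·sin28° ≈ 1.667×10⁵ m/s.
r = m v⊥/(|q|B) = (1.673×10⁻²⁷)(1.667×10⁵)/((1.602×10⁻¹⁹)(0.0173)) ≈ 0.101 m.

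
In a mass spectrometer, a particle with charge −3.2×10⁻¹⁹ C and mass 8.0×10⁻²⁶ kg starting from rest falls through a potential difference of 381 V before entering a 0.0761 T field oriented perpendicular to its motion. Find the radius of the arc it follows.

Acceleration: |q|V = ½mv² ⇒ v = √(2|q|V/m) = √(2·3.2×10⁻¹⁹·381/8.0×10⁻²⁶) ≈ 5.521×10⁴ m/s.
In the field: r = mv/(|q|B) = (8.0×10⁻²⁶)(5.521×10⁴)/((3.2×10⁻¹⁹)(0.0761)) ≈ 0.181 m.

r ≈ 0.181 m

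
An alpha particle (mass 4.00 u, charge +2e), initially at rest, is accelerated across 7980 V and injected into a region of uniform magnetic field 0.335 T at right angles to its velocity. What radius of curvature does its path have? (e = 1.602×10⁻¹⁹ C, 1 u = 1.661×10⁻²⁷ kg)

Acceleration: |q|V = ½mv² ⇒ v = √(2|q|V/m) = √(2·3.204×10⁻¹⁹·7980/6.644×10⁻²⁷) ≈ 8.773×10⁵ m/s.
In the field: r = mv/(|q|B) = (6.644×10⁻²⁷)(8.773×10⁵)/((3.204×10⁻¹⁹)(0.335)) ≈ 0.0543 m.

r ≈ 0.0543 m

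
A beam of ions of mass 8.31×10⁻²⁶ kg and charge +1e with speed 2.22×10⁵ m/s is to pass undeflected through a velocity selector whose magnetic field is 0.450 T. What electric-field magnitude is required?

E = 9.99×10⁴ V/m

For straight-line motion qE = qvB, so E = vB.
E = 2.22×10⁵ × 0.450 = 9.99×10⁴ V/m.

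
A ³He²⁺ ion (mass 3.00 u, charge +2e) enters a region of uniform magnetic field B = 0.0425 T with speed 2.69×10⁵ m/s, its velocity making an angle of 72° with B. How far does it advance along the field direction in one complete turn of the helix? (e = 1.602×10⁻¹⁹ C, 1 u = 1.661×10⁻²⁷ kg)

p ≈ 0.191 m

v∥ = v cosθ = 2.69×10⁵·cos72° ≈ 8.313×10⁴ m/s.
T = 2πm/(|q|B) = 2π(4.983×10⁻²⁷)/((3.204×10⁻¹⁹)(0.0425)) ≈ 2.299×10⁻⁶ s.
pitch = v∥ T = (8.313×10⁴)(2.299×10⁻⁶) ≈ 0.191 m.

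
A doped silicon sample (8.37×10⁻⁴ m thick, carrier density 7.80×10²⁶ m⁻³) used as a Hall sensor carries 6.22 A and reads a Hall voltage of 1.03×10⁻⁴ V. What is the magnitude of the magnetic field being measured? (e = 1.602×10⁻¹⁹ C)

From V_H = IB/(n e t), B = V_H n e t / I.
B = (1.03×10⁻⁴)(7.80×10²⁶)(1.602×10⁻¹⁹)(8.37×10⁻⁴)/6.22 ≈ 1.73 T.

B ≈ 1.73 T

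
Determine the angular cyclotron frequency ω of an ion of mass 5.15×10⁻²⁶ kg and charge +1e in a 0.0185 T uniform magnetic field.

ω = |q|B/m.
ω = (1.602×10⁻¹⁹)(0.0185)/5.15×10⁻²⁶ ≈ 5.75×10⁴ rad/s.

ω ≈ 5.75×10⁴ rad/s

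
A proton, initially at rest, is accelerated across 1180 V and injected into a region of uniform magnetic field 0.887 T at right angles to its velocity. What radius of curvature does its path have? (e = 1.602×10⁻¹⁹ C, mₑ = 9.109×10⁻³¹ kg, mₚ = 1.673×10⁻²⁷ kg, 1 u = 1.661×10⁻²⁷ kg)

r ≈ 5.60×10⁻³ m

Acceleration: |q|V = ½mv² ⇒ v = √(2|q|V/m) = √(2·1.602×10⁻¹⁹·1180/1.673×10⁻²⁷) ≈ 4.754×10⁵ m/s.
In the field: r = mv/(|q|B) = (1.673×10⁻²⁷)(4.754×10⁵)/((1.602×10⁻¹⁹)(0.887)) ≈ 5.60×10⁻³ m.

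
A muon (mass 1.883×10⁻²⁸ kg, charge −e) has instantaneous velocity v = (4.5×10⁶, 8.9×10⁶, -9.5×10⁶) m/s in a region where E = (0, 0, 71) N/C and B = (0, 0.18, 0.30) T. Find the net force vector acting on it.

v×B = (4.38×10⁶, -1.35×10⁶, 8.10×10⁵) N/C.
E + v×B = (4.38×10⁶, -1.35×10⁶, 8.10×10⁵) N/C.
F = q(E + v×B) = (−1.602×10⁻¹⁹ C)·(4.38×10⁶, -1.35×10⁶, 8.10×10⁵) = (-7.02×10⁻¹³, 2.16×10⁻¹³, -1.30×10⁻¹³) N.

F ≈ (-7.02×10⁻¹³, 2.16×10⁻¹³, -1.30×10⁻¹³) N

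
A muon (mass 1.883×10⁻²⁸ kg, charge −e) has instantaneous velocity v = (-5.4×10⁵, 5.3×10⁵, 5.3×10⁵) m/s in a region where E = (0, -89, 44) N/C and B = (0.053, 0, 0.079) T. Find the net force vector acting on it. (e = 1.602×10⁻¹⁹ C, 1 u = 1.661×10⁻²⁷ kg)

v×B = (4.19×10⁴, 7.08×10⁴, -2.81×10⁴) N/C.
E + v×B = (4.19×10⁴, 7.07×10⁴, -2.80×10⁴) N/C.
F = q(E + v×B) = (−1.602×10⁻¹⁹ C)·(4.19×10⁴, 7.07×10⁴, -2.80×10⁴) = (-6.71×10⁻¹⁵, -1.13×10⁻¹⁴, 4.49×10⁻¹⁵) N.

F ≈ (-6.71×10⁻¹⁵, -1.13×10⁻¹⁴, 4.49×10⁻¹⁵) N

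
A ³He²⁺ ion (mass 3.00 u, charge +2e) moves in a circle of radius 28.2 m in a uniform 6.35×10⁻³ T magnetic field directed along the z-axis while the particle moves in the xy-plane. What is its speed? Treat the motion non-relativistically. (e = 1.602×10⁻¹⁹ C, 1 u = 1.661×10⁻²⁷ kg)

From |q|vB = mv²/r, v = |q|Br/m.
v = (3.204×10⁻¹⁹)(6.35×10⁻³)(28.2)/4.983×10⁻²⁷ ≈ 1.15×10⁷ m/s.

v ≈ 1.15×10⁷ m/s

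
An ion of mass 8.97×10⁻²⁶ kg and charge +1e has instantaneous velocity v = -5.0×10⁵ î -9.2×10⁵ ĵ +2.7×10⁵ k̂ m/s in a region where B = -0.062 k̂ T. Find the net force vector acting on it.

F ≈ (9.14×10⁻¹⁵, -4.97×10⁻¹⁵, 0) N

v×B = (5.70×10⁴, -3.10×10⁴, 0) N/C.
F = q v×B = (1.602×10⁻¹⁹ C)·(5.70×10⁴, -3.10×10⁴, 0) = (9.14×10⁻¹⁵, -4.97×10⁻¹⁵, 0) N.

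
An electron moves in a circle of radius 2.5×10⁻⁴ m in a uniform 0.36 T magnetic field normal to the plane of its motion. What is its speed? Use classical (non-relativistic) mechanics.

From |q|vB = mv²/r, v = |q|Br/m.
v = (1.602×10⁻¹⁹)(0.36)(2.5×10⁻⁴)/9.109×10⁻³¹ ≈ 1.6×10⁷ m/s.

v ≈ 1.6×10⁷ m/s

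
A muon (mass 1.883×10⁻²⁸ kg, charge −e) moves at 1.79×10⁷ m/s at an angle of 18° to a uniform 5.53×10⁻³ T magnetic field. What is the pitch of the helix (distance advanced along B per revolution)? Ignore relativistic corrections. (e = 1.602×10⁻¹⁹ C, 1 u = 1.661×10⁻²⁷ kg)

v∥ = v cosθ = 1.79×10⁷·cos18° ≈ 1.702×10⁷ m/s.
T = 2πm/(|q|B) = 2π(1.883×10⁻²⁸)/((1.602×10⁻¹⁹)(5.53×10⁻³)) ≈ 1.335×10⁻⁶ s.
pitch = v∥ T = (1.702×10⁷)(1.335×10⁻⁶) ≈ 22.7 m.

p ≈ 22.7 m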